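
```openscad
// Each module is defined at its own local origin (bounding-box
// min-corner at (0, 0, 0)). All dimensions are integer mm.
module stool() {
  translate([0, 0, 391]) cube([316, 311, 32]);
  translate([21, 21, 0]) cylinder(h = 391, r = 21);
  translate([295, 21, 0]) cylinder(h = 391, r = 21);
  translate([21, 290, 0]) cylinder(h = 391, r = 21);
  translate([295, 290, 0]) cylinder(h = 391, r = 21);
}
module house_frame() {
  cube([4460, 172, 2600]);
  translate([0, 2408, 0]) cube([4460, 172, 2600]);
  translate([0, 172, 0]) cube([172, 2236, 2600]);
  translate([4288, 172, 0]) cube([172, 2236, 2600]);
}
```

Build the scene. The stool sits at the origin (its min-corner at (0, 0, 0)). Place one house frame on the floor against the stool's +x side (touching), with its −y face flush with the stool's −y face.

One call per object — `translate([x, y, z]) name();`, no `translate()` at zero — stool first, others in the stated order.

stool();
translate([316, 0, 0]) house_frame();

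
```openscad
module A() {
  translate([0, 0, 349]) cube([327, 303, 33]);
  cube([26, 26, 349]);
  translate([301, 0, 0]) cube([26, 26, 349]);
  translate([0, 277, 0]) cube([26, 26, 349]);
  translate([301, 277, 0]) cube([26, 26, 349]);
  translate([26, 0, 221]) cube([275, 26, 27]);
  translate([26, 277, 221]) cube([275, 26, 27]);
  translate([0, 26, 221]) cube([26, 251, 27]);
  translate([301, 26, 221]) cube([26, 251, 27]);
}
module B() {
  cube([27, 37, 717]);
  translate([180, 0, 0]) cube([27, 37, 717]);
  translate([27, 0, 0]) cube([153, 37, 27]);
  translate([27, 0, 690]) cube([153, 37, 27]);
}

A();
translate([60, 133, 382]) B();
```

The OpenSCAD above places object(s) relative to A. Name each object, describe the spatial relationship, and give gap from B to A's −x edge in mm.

A is a stool. B is a picture frame. The picture frame is on top of the stool, centred. The gap from the picture frame to the stool's −x edge is 60 mm.

The picture frame's min-x is at 60; the stool's min-x is 0; gap = 60 mm.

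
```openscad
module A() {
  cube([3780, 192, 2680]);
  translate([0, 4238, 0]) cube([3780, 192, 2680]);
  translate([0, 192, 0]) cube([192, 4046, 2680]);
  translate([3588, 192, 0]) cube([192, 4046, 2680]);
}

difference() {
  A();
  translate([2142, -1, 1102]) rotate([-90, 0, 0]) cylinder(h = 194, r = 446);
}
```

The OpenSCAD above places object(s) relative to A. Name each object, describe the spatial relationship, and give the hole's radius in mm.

The subtracted cylinder has r = 446 mm.

A is a house frame. The house frame has a circular hole through its front wall. The hole's radius is 446 mm.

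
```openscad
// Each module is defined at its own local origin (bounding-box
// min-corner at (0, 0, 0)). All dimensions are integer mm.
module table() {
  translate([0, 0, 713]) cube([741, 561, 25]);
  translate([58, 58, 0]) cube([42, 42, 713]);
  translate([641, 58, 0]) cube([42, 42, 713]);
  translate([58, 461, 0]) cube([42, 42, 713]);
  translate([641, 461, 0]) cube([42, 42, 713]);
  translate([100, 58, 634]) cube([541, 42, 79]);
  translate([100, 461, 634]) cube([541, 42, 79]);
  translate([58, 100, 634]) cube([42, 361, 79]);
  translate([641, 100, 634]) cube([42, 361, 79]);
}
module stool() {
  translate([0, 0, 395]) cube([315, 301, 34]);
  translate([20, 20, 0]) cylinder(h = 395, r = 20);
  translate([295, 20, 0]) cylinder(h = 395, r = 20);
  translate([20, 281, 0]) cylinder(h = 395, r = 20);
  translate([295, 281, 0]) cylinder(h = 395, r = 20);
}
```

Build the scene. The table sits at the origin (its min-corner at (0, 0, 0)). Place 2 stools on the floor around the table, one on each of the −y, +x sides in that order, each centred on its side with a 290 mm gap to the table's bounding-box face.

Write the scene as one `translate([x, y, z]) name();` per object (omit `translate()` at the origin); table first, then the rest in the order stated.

table();
translate([213, -591, 0]) stool();
translate([1031, 130, 0]) stool();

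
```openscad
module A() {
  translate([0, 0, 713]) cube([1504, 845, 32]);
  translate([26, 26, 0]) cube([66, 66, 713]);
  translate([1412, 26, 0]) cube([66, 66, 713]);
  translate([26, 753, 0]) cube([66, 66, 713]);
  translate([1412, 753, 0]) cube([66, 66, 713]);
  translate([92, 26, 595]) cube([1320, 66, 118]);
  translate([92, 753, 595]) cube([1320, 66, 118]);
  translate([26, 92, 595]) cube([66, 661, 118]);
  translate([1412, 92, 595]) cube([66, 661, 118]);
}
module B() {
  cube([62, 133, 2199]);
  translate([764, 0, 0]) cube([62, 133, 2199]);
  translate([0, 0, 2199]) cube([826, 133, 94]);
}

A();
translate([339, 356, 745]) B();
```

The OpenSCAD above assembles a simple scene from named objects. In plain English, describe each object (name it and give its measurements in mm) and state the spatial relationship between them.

A is a table: top 1504 mm (x) × 845 mm (y), 32 mm thick, upper face at z = 745 mm, on four 66×66 mm square legs, each inset 26 mm from the nearest pair of top edges, running from z = 0 to the bottom of the top. Four apron rails, 66 mm thick and 118 mm tall, run between adjacent legs with their top edges flush with the underside of the top and their outer faces flush with the legs' outer faces.

B is a rectangular door frame: two vertical jambs of 62×133 mm section, 2199 mm tall, with a clear opening 702 mm wide between their inner faces. A header 94 mm tall and 133 mm deep lies on top of the jambs and spans the full outside width.

The door frame is on top of the table, centred.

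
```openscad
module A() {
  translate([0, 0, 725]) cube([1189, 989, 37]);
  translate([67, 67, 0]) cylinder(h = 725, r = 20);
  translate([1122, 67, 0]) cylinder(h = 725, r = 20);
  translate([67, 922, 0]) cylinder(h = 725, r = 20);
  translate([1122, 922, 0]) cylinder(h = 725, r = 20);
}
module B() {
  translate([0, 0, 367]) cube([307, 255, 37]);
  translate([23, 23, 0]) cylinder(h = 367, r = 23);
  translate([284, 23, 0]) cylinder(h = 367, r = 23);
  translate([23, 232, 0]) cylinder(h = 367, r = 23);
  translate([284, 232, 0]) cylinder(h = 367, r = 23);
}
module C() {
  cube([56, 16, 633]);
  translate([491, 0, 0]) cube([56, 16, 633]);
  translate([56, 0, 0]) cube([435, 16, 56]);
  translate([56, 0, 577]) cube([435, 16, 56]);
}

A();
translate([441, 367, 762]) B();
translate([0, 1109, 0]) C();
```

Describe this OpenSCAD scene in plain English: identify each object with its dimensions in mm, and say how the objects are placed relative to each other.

A is a table with a 1189×989 mm rectangular top, 37 mm thick, top surface at z = 762 mm, supported by four round legs of 40 mm diameter, each leg's bounding box inset 47 mm from the nearest pair of top edges, running from the floor.

B is a four-legged stool. The seat is 307×255 mm, 37 mm thick, top at z = 404 mm. It stands on four round legs, each 46 mm in diameter, from z = 0 to the seat underside, each leg's axis is inset half a diameter from the nearest pair of seat edges (so the leg's bounding box is flush with the corner).

C is a rectangular picture frame lying in the x–z plane (depth along y). The opening is 435 mm wide (x) by 521 mm tall (z), surrounded by a border 56 mm wide on all four sides. The frame is 16 mm deep and is made of two full-height vertical stiles with two horizontal rails fitted between them.

The stool is on top of the table, centred. The picture frame is on the floor beside the table on its +y side.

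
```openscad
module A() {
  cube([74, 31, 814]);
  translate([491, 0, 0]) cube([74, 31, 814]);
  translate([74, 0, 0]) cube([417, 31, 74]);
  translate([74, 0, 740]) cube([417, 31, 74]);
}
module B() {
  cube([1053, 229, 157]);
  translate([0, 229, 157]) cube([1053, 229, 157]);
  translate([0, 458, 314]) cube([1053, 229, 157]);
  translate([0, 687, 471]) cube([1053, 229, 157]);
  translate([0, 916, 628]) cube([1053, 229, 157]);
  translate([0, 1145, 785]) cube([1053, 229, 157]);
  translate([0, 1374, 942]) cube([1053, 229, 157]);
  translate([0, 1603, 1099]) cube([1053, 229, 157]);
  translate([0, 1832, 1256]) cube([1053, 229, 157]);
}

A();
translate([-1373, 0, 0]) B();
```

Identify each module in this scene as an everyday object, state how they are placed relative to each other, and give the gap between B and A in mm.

A is a picture frame. B is a staircase. The staircase is on the floor beside the picture frame on its −x side. The gap between the staircase and the picture frame is 320 mm.

The staircase's nearest face is 320 mm from the picture frame's −x face.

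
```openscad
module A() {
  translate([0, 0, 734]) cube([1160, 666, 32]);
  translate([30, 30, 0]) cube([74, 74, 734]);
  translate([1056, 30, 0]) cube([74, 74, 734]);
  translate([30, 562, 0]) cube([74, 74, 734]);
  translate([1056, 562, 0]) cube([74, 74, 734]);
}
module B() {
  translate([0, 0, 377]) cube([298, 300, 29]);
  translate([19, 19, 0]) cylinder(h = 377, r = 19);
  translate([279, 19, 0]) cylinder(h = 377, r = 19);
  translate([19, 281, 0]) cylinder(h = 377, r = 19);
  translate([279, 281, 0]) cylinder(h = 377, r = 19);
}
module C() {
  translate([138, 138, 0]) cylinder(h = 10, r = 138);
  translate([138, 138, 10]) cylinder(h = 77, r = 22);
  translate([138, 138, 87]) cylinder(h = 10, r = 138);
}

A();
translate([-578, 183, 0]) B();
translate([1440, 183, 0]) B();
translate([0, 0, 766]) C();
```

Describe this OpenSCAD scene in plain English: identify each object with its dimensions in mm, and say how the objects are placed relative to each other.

A is a rectangular dining table. The top is 1160×666×32 mm with its upper surface at z = 766 mm. It stands on four 74×74 mm square legs, each inset 30 mm from the nearest pair of top edges, running from the floor to the underside of the top.

B is a simple wooden stool: a rectangular seat 298 mm (x) by 300 mm (y), 29 mm thick, top face at z = 406 mm, on four round legs, each 38 mm in diameter. The legs rest on z = 0, each leg's axis is inset half a diameter from the nearest pair of seat edges (so the leg's bounding box is flush with the corner).

C is a spool: two coaxial disc flanges of radius 138 mm and thickness 10 mm, joined by a core cylinder of radius 22 mm and height 77 mm. The lower flange rests on z = 0 and the three cylinders share a vertical axis.

Two stools sit around the table at the −x, +x sides. The spool is on top of the table.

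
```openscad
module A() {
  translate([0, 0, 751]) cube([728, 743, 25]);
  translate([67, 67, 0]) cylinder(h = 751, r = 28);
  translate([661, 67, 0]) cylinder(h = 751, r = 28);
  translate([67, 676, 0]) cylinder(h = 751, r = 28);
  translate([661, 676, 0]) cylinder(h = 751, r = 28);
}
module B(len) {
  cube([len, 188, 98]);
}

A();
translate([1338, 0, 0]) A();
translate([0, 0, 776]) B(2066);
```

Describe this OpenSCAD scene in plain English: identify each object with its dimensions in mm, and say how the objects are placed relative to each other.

A is a rectangular dining table. The top is 728×743×25 mm with its upper surface at z = 776 mm. It stands on four round legs of 56 mm diameter, each leg's bounding box inset 39 mm from the nearest pair of top edges, running from the floor to the underside of the top.

B is a rectangular beam 2066 mm long (x), 188 mm deep (y), 98 mm thick (z).

The beam spans the tops of two tables placed 610 mm apart, resting at z = 776 mm.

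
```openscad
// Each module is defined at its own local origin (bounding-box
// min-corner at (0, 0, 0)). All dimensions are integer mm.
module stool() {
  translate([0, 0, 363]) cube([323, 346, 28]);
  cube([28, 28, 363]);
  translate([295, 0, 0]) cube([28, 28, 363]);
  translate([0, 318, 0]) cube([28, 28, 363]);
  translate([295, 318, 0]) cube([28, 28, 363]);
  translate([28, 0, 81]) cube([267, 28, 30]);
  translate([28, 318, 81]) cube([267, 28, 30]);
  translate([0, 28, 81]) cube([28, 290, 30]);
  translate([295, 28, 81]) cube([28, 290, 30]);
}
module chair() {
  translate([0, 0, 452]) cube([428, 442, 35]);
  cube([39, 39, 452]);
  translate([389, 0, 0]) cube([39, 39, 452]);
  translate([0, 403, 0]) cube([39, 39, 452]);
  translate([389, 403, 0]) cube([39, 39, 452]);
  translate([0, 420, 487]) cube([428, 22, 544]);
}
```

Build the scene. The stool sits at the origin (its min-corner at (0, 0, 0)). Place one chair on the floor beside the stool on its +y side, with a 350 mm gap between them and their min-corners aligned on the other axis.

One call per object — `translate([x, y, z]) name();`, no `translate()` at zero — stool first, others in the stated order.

stool();
translate([0, 696, 0]) chair();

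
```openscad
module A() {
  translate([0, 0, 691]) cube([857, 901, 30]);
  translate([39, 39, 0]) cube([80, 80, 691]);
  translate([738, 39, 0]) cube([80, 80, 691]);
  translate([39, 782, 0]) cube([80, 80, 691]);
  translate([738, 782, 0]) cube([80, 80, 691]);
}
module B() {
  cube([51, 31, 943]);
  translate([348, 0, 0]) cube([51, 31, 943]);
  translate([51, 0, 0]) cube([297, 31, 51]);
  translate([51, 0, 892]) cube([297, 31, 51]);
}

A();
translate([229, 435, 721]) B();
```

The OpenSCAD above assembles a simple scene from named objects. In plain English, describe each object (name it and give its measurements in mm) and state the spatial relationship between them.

A is a table with a 857×901 mm rectangular top, 30 mm thick, top surface at z = 721 mm, supported by four 80×80 mm square legs, each inset 39 mm from the nearest pair of top edges, running from the floor.

B is a picture frame with a 297×841 mm rectangular opening (x by z) and a uniform 51 mm border on every side. Frame depth is 31 mm along y. It is built from two vertical stiles running the full outside height and two horizontal rails spanning the gap between the stiles.

The picture frame is on top of the table, centred.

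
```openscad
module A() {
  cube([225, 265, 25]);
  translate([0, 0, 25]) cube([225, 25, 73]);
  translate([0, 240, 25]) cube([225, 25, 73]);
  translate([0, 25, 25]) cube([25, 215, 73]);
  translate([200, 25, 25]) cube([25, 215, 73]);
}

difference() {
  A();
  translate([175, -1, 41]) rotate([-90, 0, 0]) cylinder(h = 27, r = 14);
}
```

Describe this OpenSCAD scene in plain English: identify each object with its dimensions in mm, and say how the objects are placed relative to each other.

A is an open storage box with external size 225×265×98 mm and wall thickness 25 mm (the base is also 25 mm thick). The base covers the whole footprint; the four walls stand on the base, with the y-facing walls full-width and the x-facing walls fitting between their inner faces.

The open box has a circular hole of radius 14 mm through its front wall, centred at (x = 175, z = 41).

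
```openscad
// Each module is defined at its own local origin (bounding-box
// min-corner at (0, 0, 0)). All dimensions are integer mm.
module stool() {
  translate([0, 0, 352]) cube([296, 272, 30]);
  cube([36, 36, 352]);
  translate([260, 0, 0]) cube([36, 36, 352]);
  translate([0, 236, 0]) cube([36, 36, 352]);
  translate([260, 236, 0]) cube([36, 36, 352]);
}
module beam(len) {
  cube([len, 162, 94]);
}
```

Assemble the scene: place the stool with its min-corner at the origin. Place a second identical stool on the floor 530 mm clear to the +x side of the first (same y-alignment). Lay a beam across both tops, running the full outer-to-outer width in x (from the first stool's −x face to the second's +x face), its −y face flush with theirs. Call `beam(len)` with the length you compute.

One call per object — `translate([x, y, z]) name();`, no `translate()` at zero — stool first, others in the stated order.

stool();
translate([826, 0, 0]) stool();
translate([0, 0, 382]) beam(1122);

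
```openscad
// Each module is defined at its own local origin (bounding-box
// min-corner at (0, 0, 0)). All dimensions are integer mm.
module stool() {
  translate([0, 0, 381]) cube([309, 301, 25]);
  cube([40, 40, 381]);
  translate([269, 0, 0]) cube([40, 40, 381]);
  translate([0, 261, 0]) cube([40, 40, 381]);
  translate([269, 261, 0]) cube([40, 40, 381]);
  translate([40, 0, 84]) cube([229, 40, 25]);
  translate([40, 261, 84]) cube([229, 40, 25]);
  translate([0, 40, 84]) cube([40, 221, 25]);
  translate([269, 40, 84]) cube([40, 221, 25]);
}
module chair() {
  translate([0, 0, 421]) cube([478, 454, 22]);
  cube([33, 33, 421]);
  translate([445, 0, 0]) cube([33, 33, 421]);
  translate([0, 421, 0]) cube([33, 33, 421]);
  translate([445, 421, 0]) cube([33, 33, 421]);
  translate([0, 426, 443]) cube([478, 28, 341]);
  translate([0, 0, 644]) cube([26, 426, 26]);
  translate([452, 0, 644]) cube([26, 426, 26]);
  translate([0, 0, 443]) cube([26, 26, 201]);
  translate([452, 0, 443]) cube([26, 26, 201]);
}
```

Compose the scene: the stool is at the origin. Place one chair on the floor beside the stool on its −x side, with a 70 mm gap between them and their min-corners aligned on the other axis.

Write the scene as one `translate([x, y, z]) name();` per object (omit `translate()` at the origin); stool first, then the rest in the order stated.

stool();
translate([-548, 0, 0]) chair();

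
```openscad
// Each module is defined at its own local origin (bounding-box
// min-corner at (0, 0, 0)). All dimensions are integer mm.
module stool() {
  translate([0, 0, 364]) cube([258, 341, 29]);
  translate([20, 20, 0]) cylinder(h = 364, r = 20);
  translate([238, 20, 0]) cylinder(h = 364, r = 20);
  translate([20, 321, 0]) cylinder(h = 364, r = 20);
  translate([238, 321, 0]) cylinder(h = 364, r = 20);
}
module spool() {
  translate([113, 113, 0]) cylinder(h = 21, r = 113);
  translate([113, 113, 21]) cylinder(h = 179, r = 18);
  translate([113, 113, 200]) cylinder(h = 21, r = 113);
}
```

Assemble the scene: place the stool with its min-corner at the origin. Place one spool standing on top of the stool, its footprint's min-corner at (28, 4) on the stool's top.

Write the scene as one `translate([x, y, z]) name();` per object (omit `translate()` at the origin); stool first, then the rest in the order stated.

stool();
translate([28, 4, 393]) spool();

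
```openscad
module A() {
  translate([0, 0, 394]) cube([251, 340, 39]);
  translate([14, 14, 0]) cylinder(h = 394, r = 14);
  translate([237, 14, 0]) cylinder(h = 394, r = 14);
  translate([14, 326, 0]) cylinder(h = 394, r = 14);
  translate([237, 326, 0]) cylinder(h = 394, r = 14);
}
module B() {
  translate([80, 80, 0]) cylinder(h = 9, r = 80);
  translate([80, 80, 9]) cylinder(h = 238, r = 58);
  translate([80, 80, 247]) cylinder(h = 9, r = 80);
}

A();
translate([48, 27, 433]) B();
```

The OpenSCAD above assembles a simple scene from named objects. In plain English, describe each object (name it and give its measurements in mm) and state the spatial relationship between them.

A is a four-legged stool. The seat is 251×340 mm, 39 mm thick, top at z = 433 mm. It stands on four round legs, each 28 mm in diameter, from z = 0 to the seat underside, each leg's axis is inset half a diameter from the nearest pair of seat edges (so the leg's bounding box is flush with the corner).

B is a spool: two coaxial disc flanges of radius 80 mm and thickness 9 mm, joined by a core cylinder of radius 58 mm and height 238 mm. The lower flange rests on z = 0 and the three cylinders share a vertical axis.

The spool is on top of the stool.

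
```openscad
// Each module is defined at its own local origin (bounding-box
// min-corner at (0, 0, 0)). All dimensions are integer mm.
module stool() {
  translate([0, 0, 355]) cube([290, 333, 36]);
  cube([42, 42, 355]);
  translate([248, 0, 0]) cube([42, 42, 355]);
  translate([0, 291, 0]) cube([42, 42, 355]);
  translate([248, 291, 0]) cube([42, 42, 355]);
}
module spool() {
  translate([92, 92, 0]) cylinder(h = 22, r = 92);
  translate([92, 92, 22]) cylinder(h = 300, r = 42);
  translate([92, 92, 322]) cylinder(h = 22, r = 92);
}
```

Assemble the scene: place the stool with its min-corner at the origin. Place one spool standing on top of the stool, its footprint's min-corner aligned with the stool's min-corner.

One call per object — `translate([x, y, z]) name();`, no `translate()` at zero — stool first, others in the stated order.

stool();
translate([0, 0, 391]) spool();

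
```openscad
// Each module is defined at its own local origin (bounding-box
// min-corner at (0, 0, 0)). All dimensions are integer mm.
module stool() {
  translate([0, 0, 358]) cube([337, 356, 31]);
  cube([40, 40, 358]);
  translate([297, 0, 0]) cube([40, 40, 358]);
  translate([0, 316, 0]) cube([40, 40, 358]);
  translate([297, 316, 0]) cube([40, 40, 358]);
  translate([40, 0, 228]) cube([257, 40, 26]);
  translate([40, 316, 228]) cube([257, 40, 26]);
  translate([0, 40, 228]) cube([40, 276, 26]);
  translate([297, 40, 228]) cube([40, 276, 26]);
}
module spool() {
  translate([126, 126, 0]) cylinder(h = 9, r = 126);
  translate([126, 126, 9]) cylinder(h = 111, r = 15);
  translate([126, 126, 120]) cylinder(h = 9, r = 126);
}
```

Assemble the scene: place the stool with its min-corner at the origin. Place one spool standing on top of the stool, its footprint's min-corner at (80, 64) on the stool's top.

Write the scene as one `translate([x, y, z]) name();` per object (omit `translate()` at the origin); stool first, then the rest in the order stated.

stool();
translate([80, 64, 389]) spool();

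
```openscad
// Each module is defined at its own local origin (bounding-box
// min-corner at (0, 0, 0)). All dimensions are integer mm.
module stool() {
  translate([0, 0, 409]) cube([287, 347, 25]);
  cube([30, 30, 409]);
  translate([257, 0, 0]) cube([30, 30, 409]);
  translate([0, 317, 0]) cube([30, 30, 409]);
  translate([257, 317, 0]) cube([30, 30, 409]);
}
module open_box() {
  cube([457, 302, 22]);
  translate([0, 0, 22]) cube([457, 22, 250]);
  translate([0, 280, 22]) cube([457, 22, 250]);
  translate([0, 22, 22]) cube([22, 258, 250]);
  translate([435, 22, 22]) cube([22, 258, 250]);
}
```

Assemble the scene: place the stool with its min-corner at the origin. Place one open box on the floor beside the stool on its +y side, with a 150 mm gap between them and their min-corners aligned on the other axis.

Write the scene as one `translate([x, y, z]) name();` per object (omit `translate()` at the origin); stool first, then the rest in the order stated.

stool();
translate([0, 497, 0]) open_box();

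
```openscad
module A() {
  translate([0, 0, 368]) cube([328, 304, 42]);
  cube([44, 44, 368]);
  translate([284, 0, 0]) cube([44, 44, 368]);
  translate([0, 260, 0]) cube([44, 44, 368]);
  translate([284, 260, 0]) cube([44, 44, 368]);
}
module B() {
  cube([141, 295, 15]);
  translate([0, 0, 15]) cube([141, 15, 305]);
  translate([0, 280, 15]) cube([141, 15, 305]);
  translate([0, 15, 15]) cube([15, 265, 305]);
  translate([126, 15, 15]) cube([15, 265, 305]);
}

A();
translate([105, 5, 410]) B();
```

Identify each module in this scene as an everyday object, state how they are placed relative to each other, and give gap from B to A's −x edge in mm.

The open box's min-x is at 105; the stool's min-x is 0; gap = 105 mm.

A is a stool. B is an open box. The open box is on top of the stool. The gap from the open box to the stool's −x edge is 105 mm.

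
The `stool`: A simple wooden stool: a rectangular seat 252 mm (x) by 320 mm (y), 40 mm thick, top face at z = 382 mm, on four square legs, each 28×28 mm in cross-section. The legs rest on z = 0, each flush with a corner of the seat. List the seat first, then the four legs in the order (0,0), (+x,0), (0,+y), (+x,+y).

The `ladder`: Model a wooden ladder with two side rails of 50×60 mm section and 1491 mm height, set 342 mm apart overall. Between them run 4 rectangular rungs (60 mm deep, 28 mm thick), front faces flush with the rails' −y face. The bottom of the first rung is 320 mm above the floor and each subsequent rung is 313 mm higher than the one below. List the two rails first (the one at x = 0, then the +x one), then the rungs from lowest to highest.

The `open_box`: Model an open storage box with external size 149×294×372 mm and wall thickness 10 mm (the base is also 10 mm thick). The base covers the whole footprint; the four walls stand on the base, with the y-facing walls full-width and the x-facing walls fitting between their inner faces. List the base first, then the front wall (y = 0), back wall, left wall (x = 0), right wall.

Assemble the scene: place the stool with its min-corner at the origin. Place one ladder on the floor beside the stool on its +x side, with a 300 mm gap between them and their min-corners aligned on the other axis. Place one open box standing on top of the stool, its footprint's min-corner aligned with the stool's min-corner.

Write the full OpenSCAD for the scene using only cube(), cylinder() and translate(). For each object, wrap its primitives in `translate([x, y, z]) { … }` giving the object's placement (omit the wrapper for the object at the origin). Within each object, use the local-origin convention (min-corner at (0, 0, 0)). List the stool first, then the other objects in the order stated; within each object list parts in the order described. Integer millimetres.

translate([0, 0, 342]) cube([252, 320, 40]);
cube([28, 28, 342]);
translate([224, 0, 0]) cube([28, 28, 342]);
translate([0, 292, 0]) cube([28, 28, 342]);
translate([224, 292, 0]) cube([28, 28, 342]);
translate([552, 0, 0]) {
  cube([50, 60, 1491]);
  translate([292, 0, 0]) cube([50, 60, 1491]);
  translate([50, 0, 320]) cube([242, 60, 28]);
  translate([50, 0, 633]) cube([242, 60, 28]);
  translate([50, 0, 946]) cube([242, 60, 28]);
  translate([50, 0, 1259]) cube([242, 60, 28]);
}
translate([0, 0, 382]) {
  cube([149, 294, 10]);
  translate([0, 0, 10]) cube([149, 10, 362]);
  translate([0, 284, 10]) cube([149, 10, 362]);
  translate([0, 10, 10]) cube([10, 274, 362]);
  translate([139, 10, 10]) cube([10, 274, 362]);
}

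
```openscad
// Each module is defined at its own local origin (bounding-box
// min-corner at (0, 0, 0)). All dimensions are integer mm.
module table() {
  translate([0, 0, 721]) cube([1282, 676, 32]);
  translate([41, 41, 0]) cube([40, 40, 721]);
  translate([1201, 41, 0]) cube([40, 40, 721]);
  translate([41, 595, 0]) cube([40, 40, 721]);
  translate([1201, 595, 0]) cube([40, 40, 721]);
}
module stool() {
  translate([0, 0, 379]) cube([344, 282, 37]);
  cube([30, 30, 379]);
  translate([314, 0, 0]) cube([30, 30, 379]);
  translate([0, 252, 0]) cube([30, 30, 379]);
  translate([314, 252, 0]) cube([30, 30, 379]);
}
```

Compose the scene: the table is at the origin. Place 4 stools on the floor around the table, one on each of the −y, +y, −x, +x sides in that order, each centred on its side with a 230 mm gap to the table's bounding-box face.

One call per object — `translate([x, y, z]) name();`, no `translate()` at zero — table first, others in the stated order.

table();
translate([469, -512, 0]) stool();
translate([469, 906, 0]) stool();
translate([-574, 197, 0]) stool();
translate([1512, 197, 0]) stool();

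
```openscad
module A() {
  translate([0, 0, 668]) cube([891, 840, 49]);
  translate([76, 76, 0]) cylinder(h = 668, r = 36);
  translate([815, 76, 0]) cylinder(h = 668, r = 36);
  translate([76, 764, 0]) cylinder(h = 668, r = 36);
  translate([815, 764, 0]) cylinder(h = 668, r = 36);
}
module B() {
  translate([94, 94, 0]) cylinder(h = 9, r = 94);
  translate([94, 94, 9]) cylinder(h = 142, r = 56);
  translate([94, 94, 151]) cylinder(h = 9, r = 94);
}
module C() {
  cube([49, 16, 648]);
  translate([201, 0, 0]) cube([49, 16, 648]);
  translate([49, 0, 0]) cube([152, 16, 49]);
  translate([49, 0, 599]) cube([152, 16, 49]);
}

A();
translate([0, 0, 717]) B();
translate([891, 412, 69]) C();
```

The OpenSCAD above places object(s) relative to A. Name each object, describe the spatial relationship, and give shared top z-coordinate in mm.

A is a table. B is a spool. C is a picture frame. The spool is on top of the table. The picture frame is beside the table with their tops flush at z = 717. The shared top z-coordinate is 717 mm.

Both tops at z = 717 mm.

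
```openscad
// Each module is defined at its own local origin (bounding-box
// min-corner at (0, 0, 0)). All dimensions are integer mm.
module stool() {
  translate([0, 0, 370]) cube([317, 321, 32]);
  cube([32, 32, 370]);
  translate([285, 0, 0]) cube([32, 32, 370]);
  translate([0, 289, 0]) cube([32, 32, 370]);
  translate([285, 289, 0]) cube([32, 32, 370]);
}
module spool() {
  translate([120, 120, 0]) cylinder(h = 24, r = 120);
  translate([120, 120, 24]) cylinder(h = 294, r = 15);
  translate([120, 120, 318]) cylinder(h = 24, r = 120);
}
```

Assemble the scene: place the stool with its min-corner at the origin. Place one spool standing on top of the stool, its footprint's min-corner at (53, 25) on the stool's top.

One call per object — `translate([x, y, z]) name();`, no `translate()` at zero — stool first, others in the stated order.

stool();
translate([53, 25, 402]) spool();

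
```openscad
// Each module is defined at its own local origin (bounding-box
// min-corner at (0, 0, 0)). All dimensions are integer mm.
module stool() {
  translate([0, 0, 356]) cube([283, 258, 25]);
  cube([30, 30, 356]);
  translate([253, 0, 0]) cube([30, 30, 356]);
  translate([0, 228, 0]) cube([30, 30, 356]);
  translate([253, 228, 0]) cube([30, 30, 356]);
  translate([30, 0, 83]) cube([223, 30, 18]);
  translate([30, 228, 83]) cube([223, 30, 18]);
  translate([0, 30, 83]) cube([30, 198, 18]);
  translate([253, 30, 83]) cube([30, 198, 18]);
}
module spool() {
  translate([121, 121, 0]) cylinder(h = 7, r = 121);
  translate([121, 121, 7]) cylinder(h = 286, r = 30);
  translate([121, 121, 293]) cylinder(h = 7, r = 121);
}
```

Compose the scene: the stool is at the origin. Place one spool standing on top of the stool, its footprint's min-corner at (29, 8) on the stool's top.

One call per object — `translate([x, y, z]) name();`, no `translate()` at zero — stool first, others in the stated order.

stool();
translate([29, 8, 381]) spool();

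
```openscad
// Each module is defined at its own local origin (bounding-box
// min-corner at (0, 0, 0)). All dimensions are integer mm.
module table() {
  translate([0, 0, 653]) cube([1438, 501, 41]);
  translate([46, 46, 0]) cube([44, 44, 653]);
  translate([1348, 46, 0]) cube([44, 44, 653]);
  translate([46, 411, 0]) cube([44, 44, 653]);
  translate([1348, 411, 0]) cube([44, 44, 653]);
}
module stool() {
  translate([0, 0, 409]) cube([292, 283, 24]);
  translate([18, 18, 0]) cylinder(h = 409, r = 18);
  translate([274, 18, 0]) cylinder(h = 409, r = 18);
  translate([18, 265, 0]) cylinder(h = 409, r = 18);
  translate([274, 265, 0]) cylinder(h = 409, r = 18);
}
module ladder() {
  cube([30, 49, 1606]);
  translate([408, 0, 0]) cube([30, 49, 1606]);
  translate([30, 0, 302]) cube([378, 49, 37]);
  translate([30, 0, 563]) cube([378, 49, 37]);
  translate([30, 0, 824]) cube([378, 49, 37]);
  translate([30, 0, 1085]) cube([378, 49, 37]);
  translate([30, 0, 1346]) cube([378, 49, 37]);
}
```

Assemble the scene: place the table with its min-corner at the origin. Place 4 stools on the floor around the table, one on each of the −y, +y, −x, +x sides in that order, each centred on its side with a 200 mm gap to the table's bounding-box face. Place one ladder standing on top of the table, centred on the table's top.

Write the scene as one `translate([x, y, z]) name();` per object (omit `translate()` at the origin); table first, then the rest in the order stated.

table();
translate([573, -483, 0]) stool();
translate([573, 701, 0]) stool();
translate([-492, 109, 0]) stool();
translate([1638, 109, 0]) stool();
translate([500, 226, 694]) ladder();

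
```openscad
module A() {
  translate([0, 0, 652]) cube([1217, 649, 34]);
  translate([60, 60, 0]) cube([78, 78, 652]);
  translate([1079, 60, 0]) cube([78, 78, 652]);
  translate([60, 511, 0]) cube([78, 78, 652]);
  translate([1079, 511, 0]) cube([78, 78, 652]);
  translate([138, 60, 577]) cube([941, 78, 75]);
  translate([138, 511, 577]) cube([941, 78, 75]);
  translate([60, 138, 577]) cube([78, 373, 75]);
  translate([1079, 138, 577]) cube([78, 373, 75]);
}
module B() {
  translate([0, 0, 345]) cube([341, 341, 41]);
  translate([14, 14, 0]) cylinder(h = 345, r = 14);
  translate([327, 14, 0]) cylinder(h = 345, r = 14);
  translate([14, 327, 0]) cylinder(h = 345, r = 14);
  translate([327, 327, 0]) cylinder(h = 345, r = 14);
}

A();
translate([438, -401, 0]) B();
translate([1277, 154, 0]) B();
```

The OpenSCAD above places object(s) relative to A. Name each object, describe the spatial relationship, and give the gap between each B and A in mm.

Each stool's nearest face is 60 mm from the table's bounding box.

A is a table. B is a stool. Two stools sit around the table at the −y, +x sides. The gap between each stool and the table is 60 mm.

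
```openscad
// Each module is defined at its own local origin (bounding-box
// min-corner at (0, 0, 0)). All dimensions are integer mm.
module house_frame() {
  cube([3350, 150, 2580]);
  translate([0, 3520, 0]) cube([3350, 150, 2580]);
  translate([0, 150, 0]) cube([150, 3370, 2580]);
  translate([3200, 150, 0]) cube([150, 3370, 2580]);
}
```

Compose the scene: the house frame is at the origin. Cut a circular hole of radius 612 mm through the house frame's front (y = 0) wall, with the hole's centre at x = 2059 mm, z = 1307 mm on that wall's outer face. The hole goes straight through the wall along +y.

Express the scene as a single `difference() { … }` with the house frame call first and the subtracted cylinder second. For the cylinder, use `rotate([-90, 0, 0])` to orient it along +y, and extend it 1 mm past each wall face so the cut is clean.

difference() {
  house_frame();
  translate([2059, -1, 1307]) rotate([-90, 0, 0]) cylinder(h = 152, r = 612);
}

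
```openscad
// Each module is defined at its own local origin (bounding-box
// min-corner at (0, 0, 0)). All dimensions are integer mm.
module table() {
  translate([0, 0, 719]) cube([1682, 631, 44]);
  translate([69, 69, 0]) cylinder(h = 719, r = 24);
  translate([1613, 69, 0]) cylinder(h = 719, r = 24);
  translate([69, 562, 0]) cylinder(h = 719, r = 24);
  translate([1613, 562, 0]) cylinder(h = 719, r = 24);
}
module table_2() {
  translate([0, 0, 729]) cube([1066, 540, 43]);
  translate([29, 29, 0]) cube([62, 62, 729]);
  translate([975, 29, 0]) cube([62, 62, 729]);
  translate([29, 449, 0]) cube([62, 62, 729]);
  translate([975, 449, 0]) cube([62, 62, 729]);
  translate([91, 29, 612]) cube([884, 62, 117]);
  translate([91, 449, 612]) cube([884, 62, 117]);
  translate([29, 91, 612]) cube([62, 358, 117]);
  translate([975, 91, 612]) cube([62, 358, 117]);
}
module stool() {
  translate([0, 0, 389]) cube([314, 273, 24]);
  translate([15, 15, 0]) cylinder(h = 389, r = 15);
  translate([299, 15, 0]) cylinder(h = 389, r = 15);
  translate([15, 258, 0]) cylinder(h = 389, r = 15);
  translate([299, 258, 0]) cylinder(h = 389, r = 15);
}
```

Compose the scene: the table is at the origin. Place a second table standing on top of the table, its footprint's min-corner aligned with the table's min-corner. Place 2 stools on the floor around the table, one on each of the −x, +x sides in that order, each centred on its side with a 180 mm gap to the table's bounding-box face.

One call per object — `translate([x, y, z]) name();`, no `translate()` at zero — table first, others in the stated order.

table();
translate([0, 0, 763]) table_2();
translate([-494, 179, 0]) stool();
translate([1862, 179, 0]) stool();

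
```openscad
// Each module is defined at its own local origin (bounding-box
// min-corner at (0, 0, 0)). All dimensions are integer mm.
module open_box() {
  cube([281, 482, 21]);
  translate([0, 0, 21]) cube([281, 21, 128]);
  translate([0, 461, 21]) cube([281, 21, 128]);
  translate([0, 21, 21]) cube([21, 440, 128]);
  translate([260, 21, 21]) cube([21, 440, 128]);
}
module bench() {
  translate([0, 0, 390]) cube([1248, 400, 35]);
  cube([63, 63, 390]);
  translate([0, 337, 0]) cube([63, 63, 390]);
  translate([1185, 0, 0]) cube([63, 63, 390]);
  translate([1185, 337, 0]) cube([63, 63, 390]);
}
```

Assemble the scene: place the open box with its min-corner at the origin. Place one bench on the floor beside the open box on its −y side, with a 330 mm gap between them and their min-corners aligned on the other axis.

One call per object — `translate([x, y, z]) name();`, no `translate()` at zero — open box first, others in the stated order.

open_box();
translate([0, -730, 0]) bench();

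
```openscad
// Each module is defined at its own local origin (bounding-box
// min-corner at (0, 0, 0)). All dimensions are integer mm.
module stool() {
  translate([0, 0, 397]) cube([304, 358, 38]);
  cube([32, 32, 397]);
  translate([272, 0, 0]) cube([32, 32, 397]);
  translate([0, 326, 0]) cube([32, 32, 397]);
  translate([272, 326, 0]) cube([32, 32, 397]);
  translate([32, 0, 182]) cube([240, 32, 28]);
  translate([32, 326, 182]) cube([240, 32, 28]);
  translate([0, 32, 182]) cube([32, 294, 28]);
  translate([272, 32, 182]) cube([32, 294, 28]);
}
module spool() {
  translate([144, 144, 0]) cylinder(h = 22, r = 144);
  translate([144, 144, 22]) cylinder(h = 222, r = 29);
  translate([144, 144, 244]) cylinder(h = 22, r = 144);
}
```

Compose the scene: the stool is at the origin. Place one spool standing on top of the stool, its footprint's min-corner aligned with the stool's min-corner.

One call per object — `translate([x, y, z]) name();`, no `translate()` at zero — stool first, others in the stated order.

stool();
translate([0, 0, 435]) spool();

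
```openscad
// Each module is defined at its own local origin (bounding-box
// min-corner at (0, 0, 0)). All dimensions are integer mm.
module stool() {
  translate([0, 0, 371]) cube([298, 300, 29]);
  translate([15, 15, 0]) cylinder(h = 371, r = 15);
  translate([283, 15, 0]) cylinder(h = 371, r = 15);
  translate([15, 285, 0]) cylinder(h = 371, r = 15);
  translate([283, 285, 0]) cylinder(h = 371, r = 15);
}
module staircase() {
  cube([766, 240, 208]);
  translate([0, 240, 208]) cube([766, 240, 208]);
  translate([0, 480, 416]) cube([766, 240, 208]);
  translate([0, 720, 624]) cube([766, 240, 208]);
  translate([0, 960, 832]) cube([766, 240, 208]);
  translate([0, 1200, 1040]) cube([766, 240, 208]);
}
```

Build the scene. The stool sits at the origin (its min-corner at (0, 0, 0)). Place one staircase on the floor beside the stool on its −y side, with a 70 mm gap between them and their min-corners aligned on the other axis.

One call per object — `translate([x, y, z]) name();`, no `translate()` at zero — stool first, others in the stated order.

stool();
translate([0, -1510, 0]) staircase();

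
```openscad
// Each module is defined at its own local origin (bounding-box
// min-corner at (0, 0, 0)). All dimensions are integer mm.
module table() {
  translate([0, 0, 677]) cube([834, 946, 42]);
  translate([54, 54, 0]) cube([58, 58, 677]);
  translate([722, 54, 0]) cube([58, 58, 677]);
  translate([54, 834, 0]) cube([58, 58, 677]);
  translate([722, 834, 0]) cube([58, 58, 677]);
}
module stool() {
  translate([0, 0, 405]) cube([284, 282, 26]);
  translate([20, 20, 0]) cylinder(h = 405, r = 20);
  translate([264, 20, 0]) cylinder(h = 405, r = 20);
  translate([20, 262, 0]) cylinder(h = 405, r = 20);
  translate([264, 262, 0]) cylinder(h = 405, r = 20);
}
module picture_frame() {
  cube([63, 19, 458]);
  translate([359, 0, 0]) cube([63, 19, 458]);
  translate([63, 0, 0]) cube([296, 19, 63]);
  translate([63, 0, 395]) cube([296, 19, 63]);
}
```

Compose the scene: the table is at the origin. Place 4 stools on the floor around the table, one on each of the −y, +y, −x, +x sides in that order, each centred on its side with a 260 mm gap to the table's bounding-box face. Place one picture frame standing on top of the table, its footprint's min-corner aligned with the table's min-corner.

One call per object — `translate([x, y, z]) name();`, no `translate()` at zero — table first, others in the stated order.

table();
translate([275, -542, 0]) stool();
translate([275, 1206, 0]) stool();
translate([-544, 332, 0]) stool();
translate([1094, 332, 0]) stool();
translate([0, 0, 719]) picture_frame();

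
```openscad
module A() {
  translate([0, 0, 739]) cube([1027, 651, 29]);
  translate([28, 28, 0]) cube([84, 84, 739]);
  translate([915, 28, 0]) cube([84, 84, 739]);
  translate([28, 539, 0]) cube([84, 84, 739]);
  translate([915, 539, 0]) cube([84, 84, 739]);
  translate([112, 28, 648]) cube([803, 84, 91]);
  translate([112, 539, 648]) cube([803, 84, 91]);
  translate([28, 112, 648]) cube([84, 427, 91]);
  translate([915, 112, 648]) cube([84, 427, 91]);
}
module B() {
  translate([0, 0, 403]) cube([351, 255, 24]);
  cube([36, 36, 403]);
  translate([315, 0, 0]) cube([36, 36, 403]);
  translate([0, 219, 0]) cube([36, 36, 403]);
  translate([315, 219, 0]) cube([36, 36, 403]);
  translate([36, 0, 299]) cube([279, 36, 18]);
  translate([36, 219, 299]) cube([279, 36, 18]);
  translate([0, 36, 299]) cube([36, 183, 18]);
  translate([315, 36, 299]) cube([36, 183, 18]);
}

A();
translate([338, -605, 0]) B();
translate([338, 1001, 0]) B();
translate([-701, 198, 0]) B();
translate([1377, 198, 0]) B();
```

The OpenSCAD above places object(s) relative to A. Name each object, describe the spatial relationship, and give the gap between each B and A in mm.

A is a table. B is a stool. Four stools sit around the table at the −y, +y, −x, +x sides. The gap between each stool and the table is 350 mm.

Each stool's nearest face is 350 mm from the table's bounding box.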